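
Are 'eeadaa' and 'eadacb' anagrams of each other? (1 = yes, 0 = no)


Sort characters of 'eeadaa': 'aaadee'
Sort characters of 'eadacb': 'aabcde'
Sorted forms differ -> they are NOT anagrams
Result: 0

0


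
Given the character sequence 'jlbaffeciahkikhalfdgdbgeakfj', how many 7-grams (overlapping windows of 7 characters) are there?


String 'jlbaffeciahkikhalfdgdbgeakfj' has length L = 28.
Number of overlapping n-grams = L - n + 1
Substituting: 28 - 7 + 1 = 22

22


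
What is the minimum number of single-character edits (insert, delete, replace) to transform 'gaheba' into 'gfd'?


Building DP table for s1='gaheba' (len 6) and s2='gfd' (len 3):
       g  f  d
    0  1  2  3
  g 1  0  1  2
  a 2  1  1  2
  h 3  2  2  2
  e 4  3  3  3
  b 5  4  4  4
  a 6  5  5  5
Edit distance = dp[6][3] = 5

5


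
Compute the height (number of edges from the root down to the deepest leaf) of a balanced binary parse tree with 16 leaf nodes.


In a balanced binary tree with n leaves the deepest leaf is ceil(log2(n)) edges below the root.
log2(16) = 4.0000
ceil(4.0000) = 4
height (edges) = 4

4


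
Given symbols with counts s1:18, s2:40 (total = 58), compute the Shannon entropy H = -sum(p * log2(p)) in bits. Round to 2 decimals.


Computing entropy H = -sum(p_i * log2(p_i)):
  s1: p = 18/58 = 0.3103, -p*log2(p) = 0.5239
  s2: p = 40/58 = 0.6897, -p*log2(p) = 0.3697
H = sum of terms = 0.8936
Rounded to 2 decimals: 0.89

0.89


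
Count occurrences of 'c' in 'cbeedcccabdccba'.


Scanning 'cbeedcccabdccba' for 'c':
  Position 0: 'c' -> MATCH (count: 1)
  Position 5: 'c' -> MATCH (count: 2)
  Position 6: 'c' -> MATCH (count: 3)
  Position 7: 'c' -> MATCH (count: 4)
  Position 11: 'c' -> MATCH (count: 5)
  Position 12: 'c' -> MATCH (count: 6)
Total occurrences of 'c': 6

6


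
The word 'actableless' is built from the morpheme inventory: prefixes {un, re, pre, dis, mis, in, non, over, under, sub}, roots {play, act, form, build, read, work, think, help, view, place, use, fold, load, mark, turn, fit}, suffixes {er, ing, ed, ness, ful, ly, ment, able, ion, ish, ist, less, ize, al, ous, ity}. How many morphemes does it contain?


Segmenting 'actableless' against the inventory:
  'act' -> root (morpheme 1)
  'able' -> suffix (morpheme 2)
  'less' -> suffix (morpheme 3)
Total morphemes: 3

3


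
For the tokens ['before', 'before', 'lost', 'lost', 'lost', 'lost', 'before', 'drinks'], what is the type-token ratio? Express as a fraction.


Tokens: 8
Unique types: ('before', 'drinks', 'lost') = 3
TTR = 3/8
Already in lowest terms.

3/8


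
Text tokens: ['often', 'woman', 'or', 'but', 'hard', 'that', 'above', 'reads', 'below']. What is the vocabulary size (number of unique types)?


Listing all tokens and tracking unique types:
  Token 1: 'often' -> NEW (unique so far: 1)
  Token 2: 'woman' -> NEW (unique so far: 2)
  Token 3: 'or' -> NEW (unique so far: 3)
  Token 4: 'but' -> NEW (unique so far: 4)
  Token 5: 'hard' -> NEW (unique so far: 5)
  Token 6: 'that' -> NEW (unique so far: 6)
  Token 7: 'above' -> NEW (unique so far: 7)
  Token 8: 'reads' -> NEW (unique so far: 8)
  Token 9: 'below' -> NEW (unique so far: 9)
Unique types: ('above', 'below', 'but', 'hard', 'often', 'or', 'reads', 'that', 'woman')
Vocabulary size: 9

9


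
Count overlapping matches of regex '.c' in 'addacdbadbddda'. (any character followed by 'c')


Pattern: .c means any character followed by 'c'.
Scanning 'addacdbadbddda' position-by-position:
  Pos 0: window 'ad' -> no
  Pos 1: window 'dd' -> no
  Pos 2: window 'da' -> no
  Pos 3: window 'ac' -> MATCH
  Pos 4: window 'cd' -> no
  Pos 5: window 'db' -> no
  Pos 6: window 'ba' -> no
  Pos 7: window 'ad' -> no
  Pos 8: window 'db' -> no
  Pos 9: window 'bd' -> no
  Pos 10: window 'dd' -> no
  Pos 11: window 'dd' -> no
  Pos 12: window 'da' -> no
  Pos 13: window 'a' -> no
Total matches: 1

1


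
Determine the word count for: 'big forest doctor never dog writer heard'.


Counting words by splitting on spaces:
  Word 1: 'big'
  Word 2: 'forest'
  Word 3: 'doctor'
  Word 4: 'never'
  Word 5: 'dog'
  Word 6: 'writer'
  Word 7: 'heard'
Total words: 7

7


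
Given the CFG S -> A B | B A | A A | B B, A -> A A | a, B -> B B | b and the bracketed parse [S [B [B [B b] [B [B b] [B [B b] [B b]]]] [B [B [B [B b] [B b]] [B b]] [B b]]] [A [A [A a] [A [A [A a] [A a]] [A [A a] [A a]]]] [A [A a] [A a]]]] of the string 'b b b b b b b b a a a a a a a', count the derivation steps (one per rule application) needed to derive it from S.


Every bracketed nonterminal node [X ...] in the tree is produced by exactly one rule application.
Reading the tree off as a leftmost derivation:
  Step 1: S  =>  B A   (applied S -> B A)
  Step 2: B A  =>  B B A   (applied B -> B B)
  Step 3: B B A  =>  B B B A   (applied B -> B B)
  Step 4: B B B A  =>  b B B A   (applied B -> b)
  Step 5: b B B A  =>  b B B B A   (applied B -> B B)
  Step 6: b B B B A  =>  b b B B A   (applied B -> b)
  Step 7: b b B B A  =>  b b B B B A   (applied B -> B B)
  Step 8: b b B B B A  =>  b b b B B A   (applied B -> b)
  Step 9: b b b B B A  =>  b b b b B A   (applied B -> b)
  Step 10: b b b b B A  =>  b b b b B B A   (applied B -> B B)
  Step 11: b b b b B B A  =>  b b b b B B B A   (applied B -> B B)
  Step 12: b b b b B B B A  =>  b b b b B B B B A   (applied B -> B B)
  Step 13: b b b b B B B B A  =>  b b b b b B B B A   (applied B -> b)
  Step 14: b b b b b B B B A  =>  b b b b b b B B A   (applied B -> b)
  Step 15: b b b b b b B B A  =>  b b b b b b b B A   (applied B -> b)
  Step 16: b b b b b b b B A  =>  b b b b b b b b A   (applied B -> b)
  Step 17: b b b b b b b b A  =>  b b b b b b b b A A   (applied A -> A A)
  Step 18: b b b b b b b b A A  =>  b b b b b b b b A A A   (applied A -> A A)
  Step 19: b b b b b b b b A A A  =>  b b b b b b b b a A A   (applied A -> a)
  Step 20: b b b b b b b b a A A  =>  b b b b b b b b a A A A   (applied A -> A A)
  Step 21: b b b b b b b b a A A A  =>  b b b b b b b b a A A A A   (applied A -> A A)
  Step 22: b b b b b b b b a A A A A  =>  b b b b b b b b a a A A A   (applied A -> a)
  Step 23: b b b b b b b b a a A A A  =>  b b b b b b b b a a a A A   (applied A -> a)
  Step 24: b b b b b b b b a a a A A  =>  b b b b b b b b a a a A A A   (applied A -> A A)
  Step 25: b b b b b b b b a a a A A A  =>  b b b b b b b b a a a a A A   (applied A -> a)
  Step 26: b b b b b b b b a a a a A A  =>  b b b b b b b b a a a a a A   (applied A -> a)
  Step 27: b b b b b b b b a a a a a A  =>  b b b b b b b b a a a a a A A   (applied A -> A A)
  Step 28: b b b b b b b b a a a a a A A  =>  b b b b b b b b a a a a a a A   (applied A -> a)
  Step 29: b b b b b b b b a a a a a a A  =>  b b b b b b b b a a a a a a a   (applied A -> a)
Final yield: b b b b b b b b a a a a a a a
Total rewrite steps: 29

29


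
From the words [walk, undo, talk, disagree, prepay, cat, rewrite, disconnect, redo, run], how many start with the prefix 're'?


Checking each word for prefix 're':
  'walk' -> no (count: 0)
  'undo' -> no (count: 0)
  'talk' -> no (count: 0)
  'disagree' -> no (count: 0)
  'prepay' -> no (count: 0)
  'cat' -> no (count: 0)
  'rewrite' -> YES, starts with 're' (count: 1)
  'disconnect' -> no (count: 1)
  'redo' -> YES, starts with 're' (count: 2)
  'run' -> no (count: 2)
Total with prefix 're': 2

2


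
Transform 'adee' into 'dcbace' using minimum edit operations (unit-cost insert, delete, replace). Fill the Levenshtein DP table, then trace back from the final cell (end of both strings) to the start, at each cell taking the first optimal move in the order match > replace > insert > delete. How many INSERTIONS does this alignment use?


Edit distance = 5. Backtracking from cell (4, 6) with preference match > replace > insert > delete,
then listing the resulting alignment 'adee' -> 'dcbace' left to right:
  Step 1: insert 'd' [insertion #1]
  Step 2: insert 'c' [insertion #2]
  Step 3: replace a->b
  Step 4: replace d->a
  Step 5: replace e->c
  Step 6: keep 'e'
Total insertions: 2

2


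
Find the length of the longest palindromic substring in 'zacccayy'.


Scanning 'zacccayy' for palindromic substrings.
Substring at positions 1-5: 'accca'.
Check: reverse('accca') = 'accca' -> palindrome confirmed.
Neighbouring characters ('z' / 'y') break symmetry, so it cannot extend further.
No longer palindromic substring exists; longest length = 5

5


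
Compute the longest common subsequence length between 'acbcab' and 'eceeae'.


DP table for LCS of 'acbcab' and 'eceeae':
       e  c  e  e  a  e
    0  0  0  0  0  0  0
  a 0  0  0  0  0  1  1
  c 0  0  1  1  1  1  1
  b 0  0  1  1  1  1  1
  c 0  0  1  1  1  1  1
  a 0  0  1  1  1  2  2
  b 0  0  1  1  1  2  2
LCS: 'ca'
LCS length = 2

2


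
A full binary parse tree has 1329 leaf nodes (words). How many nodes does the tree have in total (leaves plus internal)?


Leaf nodes (terminals): 1329
Internal nodes = n - 1 = 1329 - 1 = 1328
Total = leaves + internal = 1329 + 1328 = 2657

2657


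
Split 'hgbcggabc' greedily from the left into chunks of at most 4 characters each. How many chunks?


'hgbcggabc' has 9 characters.
Chunking with max size 4:
  Chunk 1: 'hgbc' (positions 0-3)
  Chunk 2: 'ggab' (positions 4-7)
  Chunk 3: 'c' (positions 8-8)
Total chunks: ceil(9 / 4) = 3

3


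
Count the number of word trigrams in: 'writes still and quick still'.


Word trigrams from [5] words:
  Trigram 1: (writes still and)
  Trigram 2: (still and quick)
  Trigram 3: (and quick still)
Total word trigrams: 5 - 2 = 3

3


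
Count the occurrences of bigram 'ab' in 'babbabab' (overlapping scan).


Scanning 'babbabab' for bigram 'ab':
  Position 0: 'ba' -> no
  Position 1: 'ab' -> MATCH
  Position 2: 'bb' -> no
  Position 3: 'ba' -> no
  Position 4: 'ab' -> MATCH
  Position 5: 'ba' -> no
  Position 6: 'ab' -> MATCH
Total matches: 3

3


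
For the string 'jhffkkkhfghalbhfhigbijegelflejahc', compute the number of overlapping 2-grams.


String 'jhffkkkhfghalbhfhigbijegelflejahc' has length L = 33.
Number of overlapping n-grams = L - n + 1
Substituting: 33 - 2 + 1 = 32

32


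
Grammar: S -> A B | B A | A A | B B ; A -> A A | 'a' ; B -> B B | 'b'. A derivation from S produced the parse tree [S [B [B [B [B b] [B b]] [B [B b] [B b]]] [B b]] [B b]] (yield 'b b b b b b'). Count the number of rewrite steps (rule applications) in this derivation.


Every bracketed nonterminal node [X ...] in the tree is produced by exactly one rule application.
Reading the tree off as a leftmost derivation:
  Step 1: S  =>  B B   (applied S -> B B)
  Step 2: B B  =>  B B B   (applied B -> B B)
  Step 3: B B B  =>  B B B B   (applied B -> B B)
  Step 4: B B B B  =>  B B B B B   (applied B -> B B)
  Step 5: B B B B B  =>  b B B B B   (applied B -> b)
  Step 6: b B B B B  =>  b b B B B   (applied B -> b)
  Step 7: b b B B B  =>  b b B B B B   (applied B -> B B)
  Step 8: b b B B B B  =>  b b b B B B   (applied B -> b)
  Step 9: b b b B B B  =>  b b b b B B   (applied B -> b)
  Step 10: b b b b B B  =>  b b b b b B   (applied B -> b)
  Step 11: b b b b b B  =>  b b b b b b   (applied B -> b)
Final yield: b b b b b b
Total rewrite steps: 11

11


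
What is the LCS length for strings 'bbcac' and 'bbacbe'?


DP table for LCS of 'bbcac' and 'bbacbe':
       b  b  a  c  b  e
    0  0  0  0  0  0  0
  b 0  1  1  1  1  1  1
  b 0  1  2  2  2  2  2
  c 0  1  2  2  3  3  3
  a 0  1  2  3  3  3  3
  c 0  1  2  3  4  4  4
LCS: 'bbac'
LCS length = 4

4


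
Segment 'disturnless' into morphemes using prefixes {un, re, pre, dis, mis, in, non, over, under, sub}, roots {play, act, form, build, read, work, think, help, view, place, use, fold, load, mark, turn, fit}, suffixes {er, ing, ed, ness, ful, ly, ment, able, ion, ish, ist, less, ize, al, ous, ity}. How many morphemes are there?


Segmenting 'disturnless' against the inventory:
  'dis' -> prefix (morpheme 1)
  'turn' -> root (morpheme 2)
  'less' -> suffix (morpheme 3)
Total morphemes: 3

3


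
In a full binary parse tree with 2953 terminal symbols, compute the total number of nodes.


Leaf nodes (terminals): 2953
Internal nodes = n - 1 = 2953 - 1 = 2952
Total = leaves + internal = 2953 + 2952 = 5905

5905


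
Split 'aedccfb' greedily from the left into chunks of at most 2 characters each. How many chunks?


'aedccfb' has 7 characters.
Chunking with max size 2:
  Chunk 1: 'ae' (positions 0-1)
  Chunk 2: 'dc' (positions 2-3)
  Chunk 3: 'cf' (positions 4-5)
  Chunk 4: 'b' (positions 6-6)
Total chunks: ceil(7 / 2) = 4

4


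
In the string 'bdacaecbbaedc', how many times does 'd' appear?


Scanning 'bdacaecbbaedc' for 'd':
  Position 1: 'd' -> MATCH (count: 1)
  Position 11: 'd' -> MATCH (count: 2)
Total occurrences of 'd': 2

2


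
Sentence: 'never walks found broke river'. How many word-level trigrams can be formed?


Word trigrams from [5] words:
  Trigram 1: (never walks found)
  Trigram 2: (walks found broke)
  Trigram 3: (found broke river)
Total word trigrams: 5 - 2 = 3

3


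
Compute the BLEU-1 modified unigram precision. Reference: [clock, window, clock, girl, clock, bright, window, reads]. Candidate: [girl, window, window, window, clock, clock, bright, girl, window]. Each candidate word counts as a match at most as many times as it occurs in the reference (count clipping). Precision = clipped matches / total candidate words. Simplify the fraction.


Reference word counts: {'bright': 1, 'clock': 3, 'girl': 1, 'reads': 1, 'window': 2}
Checking each candidate word (with clipping):
  'girl' -> in reference (ref count 1, used 1/1) -> match (matches: 1)
  'window' -> in reference (ref count 2, used 1/2) -> match (matches: 2)
  'window' -> in reference (ref count 2, used 2/2) -> match (matches: 3)
  'window' -> ref count 2 already used up (2/2) -> clipped, no match (matches: 3)
  'clock' -> in reference (ref count 3, used 1/3) -> match (matches: 4)
  'clock' -> in reference (ref count 3, used 2/3) -> match (matches: 5)
  'bright' -> in reference (ref count 1, used 1/1) -> match (matches: 6)
  'girl' -> ref count 1 already used up (1/1) -> clipped, no match (matches: 6)
  'window' -> ref count 2 already used up (2/2) -> clipped, no match (matches: 6)
Clipped matches: 6, Candidate length: 9
Precision = 6/9 = 2/3

2/3


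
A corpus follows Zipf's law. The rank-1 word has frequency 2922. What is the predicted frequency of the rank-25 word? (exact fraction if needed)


Zipf's law: freq(rank) = f1 / rank
f1 = 2922, rank = 25
freq = 2922 / 25
GCD(2922, 25) = 1
Simplified: 2922/25

2922/25


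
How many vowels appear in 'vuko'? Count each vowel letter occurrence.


Scanning each character of 'vuko':
  Position 1: 'v' -> consonant (running count: 0)
  Position 2: 'u' -> vowel (running count: 1)
  Position 3: 'k' -> consonant (running count: 1)
  Position 4: 'o' -> vowel (running count: 2)
Total vowels: 2

2


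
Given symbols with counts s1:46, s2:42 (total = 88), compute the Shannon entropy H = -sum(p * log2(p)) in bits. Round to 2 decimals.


Computing entropy H = -sum(p_i * log2(p_i)):
  s1: p = 46/88 = 0.5227, -p*log2(p) = 0.4892
  s2: p = 42/88 = 0.4773, -p*log2(p) = 0.5093
H = sum of terms = 0.9985
Rounded to 2 decimals: 1.00

1.00


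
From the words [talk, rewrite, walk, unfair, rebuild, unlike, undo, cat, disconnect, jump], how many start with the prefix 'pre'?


Checking each word for prefix 'pre':
  'talk' -> no (count: 0)
  'rewrite' -> no (count: 0)
  'walk' -> no (count: 0)
  'unfair' -> no (count: 0)
  'rebuild' -> no (count: 0)
  'unlike' -> no (count: 0)
  'undo' -> no (count: 0)
  'cat' -> no (count: 0)
  'disconnect' -> no (count: 0)
  'jump' -> no (count: 0)
Total with prefix 'pre': 0

0


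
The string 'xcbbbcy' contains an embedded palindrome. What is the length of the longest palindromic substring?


Scanning 'xcbbbcy' for palindromic substrings.
Substring at positions 1-5: 'cbbbc'.
Check: reverse('cbbbc') = 'cbbbc' -> palindrome confirmed.
Neighbouring characters ('x' / 'y') break symmetry, so it cannot extend further.
No longer palindromic substring exists; longest length = 5

5


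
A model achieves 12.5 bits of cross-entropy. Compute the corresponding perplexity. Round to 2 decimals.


Perplexity formula: PP = 2^H
H = 12.5
PP = 2^12.5
Decompose: 2^12.5 = 2^12 * 2^0.5 = 2^12 * sqrt(2)
2^12 = 4096, sqrt(2) ~ 1.4142136
PP ~ 4096 * 1.4142136 = 5792.6189056
Rounded to 2 decimals: 5792.62

5792.62


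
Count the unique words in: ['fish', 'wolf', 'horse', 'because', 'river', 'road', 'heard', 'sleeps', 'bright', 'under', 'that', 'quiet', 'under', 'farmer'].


Listing all tokens and tracking unique types:
  Token 1: 'fish' -> NEW (unique so far: 1)
  Token 2: 'wolf' -> NEW (unique so far: 2)
  Token 3: 'horse' -> NEW (unique so far: 3)
  Token 4: 'because' -> NEW (unique so far: 4)
  Token 5: 'river' -> NEW (unique so far: 5)
  Token 6: 'road' -> NEW (unique so far: 6)
  Token 7: 'heard' -> NEW (unique so far: 7)
  Token 8: 'sleeps' -> NEW (unique so far: 8)
  Token 9: 'bright' -> NEW (unique so far: 9)
  Token 10: 'under' -> NEW (unique so far: 10)
  Token 11: 'that' -> NEW (unique so far: 11)
  Token 12: 'quiet' -> NEW (unique so far: 12)
  Token 13: 'under' -> duplicate (unique so far: 12)
  Token 14: 'farmer' -> NEW (unique so far: 13)
Unique types: ('because', 'bright', 'farmer', 'fish', 'heard', 'horse', 'quiet', 'river', 'road', 'sleeps', 'that', 'under', 'wolf')
Vocabulary size: 13

13


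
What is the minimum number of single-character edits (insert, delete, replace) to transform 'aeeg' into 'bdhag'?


Building DP table for s1='aeeg' (len 4) and s2='bdhag' (len 5):
       b  d  h  a  g
    0  1  2  3  4  5
  a 1  1  2  3  3  4
  e 2  2  2  3  4  4
  e 3  3  3  3  4  5
  g 4  4  4  4  4  4
Edit distance = dp[4][5] = 4

4


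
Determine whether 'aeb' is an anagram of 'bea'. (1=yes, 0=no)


Sort characters of 'aeb': 'abe'
Sort characters of 'bea': 'abe'
Sorted forms match -> they ARE anagrams
Result: 1

1


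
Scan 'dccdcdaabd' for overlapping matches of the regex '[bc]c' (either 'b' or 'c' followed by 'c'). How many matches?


Pattern: [bc]c means either 'b' or 'c' followed by 'c'.
Scanning 'dccdcdaabd' position-by-position:
  Pos 0: window 'dc' -> no
  Pos 1: window 'cc' -> MATCH
  Pos 2: window 'cd' -> no
  Pos 3: window 'dc' -> no
  Pos 4: window 'cd' -> no
  Pos 5: window 'da' -> no
  Pos 6: window 'aa' -> no
  Pos 7: window 'ab' -> no
  Pos 8: window 'bd' -> no
  Pos 9: window 'd' -> no
Total matches: 1

1


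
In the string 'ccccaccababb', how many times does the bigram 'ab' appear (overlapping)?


Scanning 'ccccaccababb' for bigram 'ab':
  Position 0: 'cc' -> no
  Position 1: 'cc' -> no
  Position 2: 'cc' -> no
  Position 3: 'ca' -> no
  Position 4: 'ac' -> no
  Position 5: 'cc' -> no
  Position 6: 'ca' -> no
  Position 7: 'ab' -> MATCH
  Position 8: 'ba' -> no
  Position 9: 'ab' -> MATCH
  Position 10: 'bb' -> no
Total matches: 2

2


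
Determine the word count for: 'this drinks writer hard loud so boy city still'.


Counting words by splitting on spaces:
  Word 1: 'this'
  Word 2: 'drinks'
  Word 3: 'writer'
  Word 4: 'hard'
  Word 5: 'loud'
  Word 6: 'so'
  Word 7: 'boy'
  Word 8: 'city'
  Word 9: 'still'
Total words: 9

9


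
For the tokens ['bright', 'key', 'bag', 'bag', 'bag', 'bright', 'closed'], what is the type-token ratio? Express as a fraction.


Tokens: 7
Unique types: ('bag', 'bright', 'closed', 'key') = 4
TTR = 4/7
Already in lowest terms.

4/7


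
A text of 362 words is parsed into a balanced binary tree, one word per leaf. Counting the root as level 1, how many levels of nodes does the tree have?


In a balanced binary tree with n leaves the deepest leaf is ceil(log2(n)) edges below the root,
so counting node levels inclusive of root and leaves gives ceil(log2(n)) + 1 levels.
log2(362) = 8.4998
ceil(8.4998) = 9
levels = 9 + 1 = 10

10


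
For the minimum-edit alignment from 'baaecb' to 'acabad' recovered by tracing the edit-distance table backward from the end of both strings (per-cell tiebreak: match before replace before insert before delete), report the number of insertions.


Edit distance = 5. Backtracking from cell (6, 6) with preference match > replace > insert > delete,
then listing the resulting alignment 'baaecb' -> 'acabad' left to right:
  Step 1: replace b->a
  Step 2: replace a->c
  Step 3: keep 'a'
  Step 4: replace e->b
  Step 5: replace c->a
  Step 6: replace b->d
Total insertions: 0

0


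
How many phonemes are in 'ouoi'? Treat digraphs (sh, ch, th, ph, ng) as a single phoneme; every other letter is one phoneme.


Parsing 'ouoi' greedily, digraphs first:
  'o' -> vowel phoneme (phonemes so far: 1)
  'u' -> vowel phoneme (phonemes so far: 2)
  'o' -> vowel phoneme (phonemes so far: 3)
  'i' -> vowel phoneme (phonemes so far: 4)
Total phonemes: 4

4


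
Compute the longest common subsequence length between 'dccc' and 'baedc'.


DP table for LCS of 'dccc' and 'baedc':
       b  a  e  d  c
    0  0  0  0  0  0
  d 0  0  0  0  1  1
  c 0  0  0  0  1  2
  c 0  0  0  0  1  2
  c 0  0  0  0  1  2
LCS: 'dc'
LCS length = 2

2


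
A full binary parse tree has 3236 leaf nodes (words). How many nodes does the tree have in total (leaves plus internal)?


Leaf nodes (terminals): 3236
Internal nodes = n - 1 = 3236 - 1 = 3235
Total = leaves + internal = 3236 + 3235 = 6471

6471


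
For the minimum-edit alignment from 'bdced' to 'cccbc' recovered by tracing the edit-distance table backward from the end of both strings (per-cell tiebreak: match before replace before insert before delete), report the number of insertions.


Edit distance = 4. Backtracking from cell (5, 5) with preference match > replace > insert > delete,
then listing the resulting alignment 'bdced' -> 'cccbc' left to right:
  Step 1: replace b->c
  Step 2: replace d->c
  Step 3: keep 'c'
  Step 4: replace e->b
  Step 5: replace d->c
Total insertions: 0

0


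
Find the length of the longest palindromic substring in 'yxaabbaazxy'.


Scanning 'yxaabbaazxy' for palindromic substrings.
Substring at positions 2-7: 'aabbaa'.
Check: reverse('aabbaa') = 'aabbaa' -> palindrome confirmed.
Neighbouring characters ('x' / 'z') break symmetry, so it cannot extend further.
No longer palindromic substring exists; longest length = 6

6


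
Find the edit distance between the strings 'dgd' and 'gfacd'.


Building DP table for s1='dgd' (len 3) and s2='gfacd' (len 5):
       g  f  a  c  d
    0  1  2  3  4  5
  d 1  1  2  3  4  4
  g 2  1  2  3  4  5
  d 3  2  2  3  4  4
Edit distance = dp[3][5] = 4

4


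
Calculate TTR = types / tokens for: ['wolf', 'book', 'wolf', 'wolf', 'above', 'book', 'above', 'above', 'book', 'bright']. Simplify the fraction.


Tokens: 10
Unique types: ('above', 'book', 'bright', 'wolf') = 4
TTR = 4/10
Simplify: divide both by 2 -> 2/5
TTR = 2/5

2/5


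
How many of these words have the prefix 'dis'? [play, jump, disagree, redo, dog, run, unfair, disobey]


Checking each word for prefix 'dis':
  'play' -> no (count: 0)
  'jump' -> no (count: 0)
  'disagree' -> YES, starts with 'dis' (count: 1)
  'redo' -> no (count: 1)
  'dog' -> no (count: 1)
  'run' -> no (count: 1)
  'unfair' -> no (count: 1)
  'disobey' -> YES, starts with 'dis' (count: 2)
Total with prefix 'dis': 2

2


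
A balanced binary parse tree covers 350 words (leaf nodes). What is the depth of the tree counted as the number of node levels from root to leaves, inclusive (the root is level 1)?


In a balanced binary tree with n leaves the deepest leaf is ceil(log2(n)) edges below the root,
so counting node levels inclusive of root and leaves gives ceil(log2(n)) + 1 levels.
log2(350) = 8.4512
ceil(8.4512) = 9
levels = 9 + 1 = 10

10


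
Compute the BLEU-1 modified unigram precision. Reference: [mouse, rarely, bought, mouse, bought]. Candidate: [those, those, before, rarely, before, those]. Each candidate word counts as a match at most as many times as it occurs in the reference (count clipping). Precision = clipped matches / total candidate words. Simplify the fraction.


Reference word counts: {'bought': 2, 'mouse': 2, 'rarely': 1}
Checking each candidate word (with clipping):
  'those' -> not in reference -> no match (matches: 0)
  'those' -> not in reference -> no match (matches: 0)
  'before' -> not in reference -> no match (matches: 0)
  'rarely' -> in reference (ref count 1, used 1/1) -> match (matches: 1)
  'before' -> not in reference -> no match (matches: 1)
  'those' -> not in reference -> no match (matches: 1)
Clipped matches: 1, Candidate length: 6
Precision = 1/6

1/6


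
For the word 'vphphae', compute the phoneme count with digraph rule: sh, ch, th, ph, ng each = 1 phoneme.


Parsing 'vphphae' greedily, digraphs first:
  'v' -> consonant phoneme (phonemes so far: 1)
  'ph' -> digraph (1 consonant phoneme) (phonemes so far: 2)
  'ph' -> digraph (1 consonant phoneme) (phonemes so far: 3)
  'a' -> vowel phoneme (phonemes so far: 4)
  'e' -> vowel phoneme (phonemes so far: 5)
Total phonemes: 5

5


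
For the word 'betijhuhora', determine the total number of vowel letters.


Scanning each character of 'betijhuhora':
  Position 1: 'b' -> consonant (running count: 0)
  Position 2: 'e' -> vowel (running count: 1)
  Position 3: 't' -> consonant (running count: 1)
  Position 4: 'i' -> vowel (running count: 2)
  Position 5: 'j' -> consonant (running count: 2)
  Position 6: 'h' -> consonant (running count: 2)
  Position 7: 'u' -> vowel (running count: 3)
  Position 8: 'h' -> consonant (running count: 3)
  Position 9: 'o' -> vowel (running count: 4)
  Position 10: 'r' -> consonant (running count: 4)
  Position 11: 'a' -> vowel (running count: 5)
Total vowels: 5

5


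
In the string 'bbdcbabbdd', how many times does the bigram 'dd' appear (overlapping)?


Scanning 'bbdcbabbdd' for bigram 'dd':
  Position 0: 'bb' -> no
  Position 1: 'bd' -> no
  Position 2: 'dc' -> no
  Position 3: 'cb' -> no
  Position 4: 'ba' -> no
  Position 5: 'ab' -> no
  Position 6: 'bb' -> no
  Position 7: 'bd' -> no
  Position 8: 'dd' -> MATCH
Total matches: 1

1


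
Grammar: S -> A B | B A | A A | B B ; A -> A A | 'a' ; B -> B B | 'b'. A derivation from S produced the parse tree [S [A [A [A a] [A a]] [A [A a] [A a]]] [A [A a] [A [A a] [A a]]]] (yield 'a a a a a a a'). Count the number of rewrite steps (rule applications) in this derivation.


Every bracketed nonterminal node [X ...] in the tree is produced by exactly one rule application.
Reading the tree off as a leftmost derivation:
  Step 1: S  =>  A A   (applied S -> A A)
  Step 2: A A  =>  A A A   (applied A -> A A)
  Step 3: A A A  =>  A A A A   (applied A -> A A)
  Step 4: A A A A  =>  a A A A   (applied A -> a)
  Step 5: a A A A  =>  a a A A   (applied A -> a)
  Step 6: a a A A  =>  a a A A A   (applied A -> A A)
  Step 7: a a A A A  =>  a a a A A   (applied A -> a)
  Step 8: a a a A A  =>  a a a a A   (applied A -> a)
  Step 9: a a a a A  =>  a a a a A A   (applied A -> A A)
  Step 10: a a a a A A  =>  a a a a a A   (applied A -> a)
  Step 11: a a a a a A  =>  a a a a a A A   (applied A -> A A)
  Step 12: a a a a a A A  =>  a a a a a a A   (applied A -> a)
  Step 13: a a a a a a A  =>  a a a a a a a   (applied A -> a)
Final yield: a a a a a a a
Total rewrite steps: 13

13


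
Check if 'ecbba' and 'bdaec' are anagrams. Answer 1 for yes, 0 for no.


Sort characters of 'ecbba': 'abbce'
Sort characters of 'bdaec': 'abcde'
Sorted forms differ -> they are NOT anagrams
Result: 0

0


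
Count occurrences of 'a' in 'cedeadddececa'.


Scanning 'cedeadddececa' for 'a':
  Position 4: 'a' -> MATCH (count: 1)
  Position 12: 'a' -> MATCH (count: 2)
Total occurrences of 'a': 2

2


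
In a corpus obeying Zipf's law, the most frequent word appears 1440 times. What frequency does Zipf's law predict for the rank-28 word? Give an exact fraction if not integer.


Zipf's law: freq(rank) = f1 / rank
f1 = 1440, rank = 28
freq = 1440 / 28
GCD(1440, 28) = 4
Simplified: 360/7

360/7


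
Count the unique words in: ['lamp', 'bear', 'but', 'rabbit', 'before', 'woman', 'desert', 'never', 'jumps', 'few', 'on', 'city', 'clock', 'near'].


Listing all tokens and tracking unique types:
  Token 1: 'lamp' -> NEW (unique so far: 1)
  Token 2: 'bear' -> NEW (unique so far: 2)
  Token 3: 'but' -> NEW (unique so far: 3)
  Token 4: 'rabbit' -> NEW (unique so far: 4)
  Token 5: 'before' -> NEW (unique so far: 5)
  Token 6: 'woman' -> NEW (unique so far: 6)
  Token 7: 'desert' -> NEW (unique so far: 7)
  Token 8: 'never' -> NEW (unique so far: 8)
  Token 9: 'jumps' -> NEW (unique so far: 9)
  Token 10: 'few' -> NEW (unique so far: 10)
  Token 11: 'on' -> NEW (unique so far: 11)
  Token 12: 'city' -> NEW (unique so far: 12)
  Token 13: 'clock' -> NEW (unique so far: 13)
  Token 14: 'near' -> NEW (unique so far: 14)
Unique types: ('bear', 'before', 'but', 'city', 'clock', 'desert', 'few', 'jumps', 'lamp', 'near', 'never', 'on', 'rabbit', 'woman')
Vocabulary size: 14

14


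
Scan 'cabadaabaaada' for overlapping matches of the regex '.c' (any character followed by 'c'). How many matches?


Pattern: .c means any character followed by 'c'.
Scanning 'cabadaabaaada' position-by-position:
  Pos 0: window 'ca' -> no
  Pos 1: window 'ab' -> no
  Pos 2: window 'ba' -> no
  Pos 3: window 'ad' -> no
  Pos 4: window 'da' -> no
  Pos 5: window 'aa' -> no
  Pos 6: window 'ab' -> no
  Pos 7: window 'ba' -> no
  Pos 8: window 'aa' -> no
  Pos 9: window 'aa' -> no
  Pos 10: window 'ad' -> no
  Pos 11: window 'da' -> no
  Pos 12: window 'a' -> no
Total matches: 0

0


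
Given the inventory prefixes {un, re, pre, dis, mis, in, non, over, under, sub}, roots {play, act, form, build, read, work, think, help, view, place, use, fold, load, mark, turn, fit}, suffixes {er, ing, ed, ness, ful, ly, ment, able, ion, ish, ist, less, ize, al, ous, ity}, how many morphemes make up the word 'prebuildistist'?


Segmenting 'prebuildistist' against the inventory:
  'pre' -> prefix (morpheme 1)
  'build' -> root (morpheme 2)
  'ist' -> suffix (morpheme 3)
  'ist' -> suffix (morpheme 4)
Total morphemes: 4

4


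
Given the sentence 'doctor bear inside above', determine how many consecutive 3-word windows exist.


Word trigrams from [4] words:
  Trigram 1: (doctor bear inside)
  Trigram 2: (bear inside above)
Total word trigrams: 4 - 2 = 2

2


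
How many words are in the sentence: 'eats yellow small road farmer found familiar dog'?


Counting words by splitting on spaces:
  Word 1: 'eats'
  Word 2: 'yellow'
  Word 3: 'small'
  Word 4: 'road'
  Word 5: 'farmer'
  Word 6: 'found'
  Word 7: 'familiar'
  Word 8: 'dog'
Total words: 8

8


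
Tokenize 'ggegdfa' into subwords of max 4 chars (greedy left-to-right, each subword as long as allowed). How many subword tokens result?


'ggegdfa' has 7 characters.
Chunking with max size 4:
  Chunk 1: 'ggeg' (positions 0-3)
  Chunk 2: 'dfa' (positions 4-6)
Total chunks: ceil(7 / 4) = 2

2


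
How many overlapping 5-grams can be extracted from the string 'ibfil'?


String 'ibfil' has length L = 5.
Number of overlapping n-grams = L - n + 1
Substituting: 5 - 5 + 1 = 1

1


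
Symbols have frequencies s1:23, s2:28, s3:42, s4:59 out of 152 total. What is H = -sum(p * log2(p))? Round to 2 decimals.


Computing entropy H = -sum(p_i * log2(p_i)):
  s1: p = 23/152 = 0.1513, -p*log2(p) = 0.4122
  s2: p = 28/152 = 0.1842, -p*log2(p) = 0.4496
  s3: p = 42/152 = 0.2763, -p*log2(p) = 0.5127
  s4: p = 59/152 = 0.3882, -p*log2(p) = 0.5299
H = sum of terms = 1.9044
Rounded to 2 decimals: 1.90

1.90


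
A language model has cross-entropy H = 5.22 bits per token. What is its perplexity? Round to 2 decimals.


Perplexity formula: PP = 2^H
H = 5.22
PP = 2^5.22
Decompose: 2^5.22 = 2^5 * 2^0.22
2^5 = 32, 2^0.22 ~ 1.1647336
PP ~ 32 * 1.1647336 = 37.2714752
Rounded to 2 decimals: 37.27

37.27


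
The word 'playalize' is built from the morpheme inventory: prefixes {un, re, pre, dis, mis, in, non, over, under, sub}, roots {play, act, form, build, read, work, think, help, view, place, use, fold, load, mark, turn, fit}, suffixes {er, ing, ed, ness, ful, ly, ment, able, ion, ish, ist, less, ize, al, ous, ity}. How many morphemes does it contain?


Segmenting 'playalize' against the inventory:
  'play' -> root (morpheme 1)
  'al' -> suffix (morpheme 2)
  'ize' -> suffix (morpheme 3)
Total morphemes: 3

3


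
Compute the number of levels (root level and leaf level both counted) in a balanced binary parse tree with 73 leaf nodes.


In a balanced binary tree with n leaves the deepest leaf is ceil(log2(n)) edges below the root,
so counting node levels inclusive of root and leaves gives ceil(log2(n)) + 1 levels.
log2(73) = 6.1898
ceil(6.1898) = 7
levels = 7 + 1 = 8

8


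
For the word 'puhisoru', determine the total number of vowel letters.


Scanning each character of 'puhisoru':
  Position 1: 'p' -> consonant (running count: 0)
  Position 2: 'u' -> vowel (running count: 1)
  Position 3: 'h' -> consonant (running count: 1)
  Position 4: 'i' -> vowel (running count: 2)
  Position 5: 's' -> consonant (running count: 2)
  Position 6: 'o' -> vowel (running count: 3)
  Position 7: 'r' -> consonant (running count: 3)
  Position 8: 'u' -> vowel (running count: 4)
Total vowels: 4

4


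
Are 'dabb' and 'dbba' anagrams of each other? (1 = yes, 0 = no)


Sort characters of 'dabb': 'abbd'
Sort characters of 'dbba': 'abbd'
Sorted forms match -> they ARE anagrams
Result: 1

1


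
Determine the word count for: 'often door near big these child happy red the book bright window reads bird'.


Counting words by splitting on spaces:
  Word 1: 'often'
  Word 2: 'door'
  Word 3: 'near'
  Word 4: 'big'
  Word 5: 'these'
  Word 6: 'child'
  Word 7: 'happy'
  Word 8: 'red'
  Word 9: 'the'
  Word 10: 'book'
  Word 11: 'bright'
  Word 12: 'window'
  Word 13: 'reads'
  Word 14: 'bird'
Total words: 14

14


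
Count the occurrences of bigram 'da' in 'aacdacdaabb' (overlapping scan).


Scanning 'aacdacdaabb' for bigram 'da':
  Position 0: 'aa' -> no
  Position 1: 'ac' -> no
  Position 2: 'cd' -> no
  Position 3: 'da' -> MATCH
  Position 4: 'ac' -> no
  Position 5: 'cd' -> no
  Position 6: 'da' -> MATCH
  Position 7: 'aa' -> no
  Position 8: 'ab' -> no
  Position 9: 'bb' -> no
Total matches: 2

2


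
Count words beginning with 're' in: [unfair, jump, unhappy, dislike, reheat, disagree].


Checking each word for prefix 're':
  'unfair' -> no (count: 0)
  'jump' -> no (count: 0)
  'unhappy' -> no (count: 0)
  'dislike' -> no (count: 0)
  'reheat' -> YES, starts with 're' (count: 1)
  'disagree' -> no (count: 1)
Total with prefix 're': 1

1


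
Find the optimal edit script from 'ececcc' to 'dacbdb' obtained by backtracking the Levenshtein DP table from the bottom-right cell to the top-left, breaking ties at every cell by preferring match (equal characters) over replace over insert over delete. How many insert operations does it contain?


Edit distance = 6. Backtracking from cell (6, 6) with preference match > replace > insert > delete,
then listing the resulting alignment 'ececcc' -> 'dacbdb' left to right:
  Step 1: replace e->d
  Step 2: replace c->a
  Step 3: replace e->c
  Step 4: replace c->b
  Step 5: replace c->d
  Step 6: replace c->b
Total insertions: 0

0


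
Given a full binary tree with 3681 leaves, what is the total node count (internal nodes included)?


Leaf nodes (terminals): 3681
Internal nodes = n - 1 = 3681 - 1 = 3680
Total = leaves + internal = 3681 + 3680 = 7361

7361


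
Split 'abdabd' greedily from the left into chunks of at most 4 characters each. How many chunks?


'abdabd' has 6 characters.
Chunking with max size 4:
  Chunk 1: 'abda' (positions 0-3)
  Chunk 2: 'bd' (positions 4-5)
Total chunks: ceil(6 / 4) = 2

2


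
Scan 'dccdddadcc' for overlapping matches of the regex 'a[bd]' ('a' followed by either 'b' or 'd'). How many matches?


Pattern: a[bd] means 'a' followed by either 'b' or 'd'.
Scanning 'dccdddadcc' position-by-position:
  Pos 0: window 'dc' -> no
  Pos 1: window 'cc' -> no
  Pos 2: window 'cd' -> no
  Pos 3: window 'dd' -> no
  Pos 4: window 'dd' -> no
  Pos 5: window 'da' -> no
  Pos 6: window 'ad' -> MATCH
  Pos 7: window 'dc' -> no
  Pos 8: window 'cc' -> no
  Pos 9: window 'c' -> no
Total matches: 1

1


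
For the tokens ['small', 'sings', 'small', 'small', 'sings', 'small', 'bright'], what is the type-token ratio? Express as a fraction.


Tokens: 7
Unique types: ('bright', 'sings', 'small') = 3
TTR = 3/7
Already in lowest terms.

3/7


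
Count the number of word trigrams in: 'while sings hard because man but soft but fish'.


Word trigrams from [9] words:
  Trigram 1: (while sings hard)
  Trigram 2: (sings hard because)
  Trigram 3: (hard because man)
  Trigram 4: (because man but)
  Trigram 5: (man but soft)
  Trigram 6: (but soft but)
  Trigram 7: (soft but fish)
Total word trigrams: 9 - 2 = 7

7


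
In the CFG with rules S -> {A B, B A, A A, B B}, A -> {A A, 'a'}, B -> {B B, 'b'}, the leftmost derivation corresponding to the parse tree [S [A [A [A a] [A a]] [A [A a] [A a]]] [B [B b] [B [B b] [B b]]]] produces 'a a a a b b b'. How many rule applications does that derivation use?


Every bracketed nonterminal node [X ...] in the tree is produced by exactly one rule application.
Reading the tree off as a leftmost derivation:
  Step 1: S  =>  A B   (applied S -> A B)
  Step 2: A B  =>  A A B   (applied A -> A A)
  Step 3: A A B  =>  A A A B   (applied A -> A A)
  Step 4: A A A B  =>  a A A B   (applied A -> a)
  Step 5: a A A B  =>  a a A B   (applied A -> a)
  Step 6: a a A B  =>  a a A A B   (applied A -> A A)
  Step 7: a a A A B  =>  a a a A B   (applied A -> a)
  Step 8: a a a A B  =>  a a a a B   (applied A -> a)
  Step 9: a a a a B  =>  a a a a B B   (applied B -> B B)
  Step 10: a a a a B B  =>  a a a a b B   (applied B -> b)
  Step 11: a a a a b B  =>  a a a a b B B   (applied B -> B B)
  Step 12: a a a a b B B  =>  a a a a b b B   (applied B -> b)
  Step 13: a a a a b b B  =>  a a a a b b b   (applied B -> b)
Final yield: a a a a b b b
Total rewrite steps: 13

13


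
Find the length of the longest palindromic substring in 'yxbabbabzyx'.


Scanning 'yxbabbabzyx' for palindromic substrings.
Substring at positions 2-7: 'babbab'.
Check: reverse('babbab') = 'babbab' -> palindrome confirmed.
Neighbouring characters ('x' / 'z') break symmetry, so it cannot extend further.
No longer palindromic substring exists; longest length = 6

6


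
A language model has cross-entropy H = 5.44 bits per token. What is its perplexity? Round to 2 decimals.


Perplexity formula: PP = 2^H
H = 5.44
PP = 2^5.44
Decompose: 2^5.44 = 2^5 * 2^0.44
2^5 = 32, 2^0.44 ~ 1.3566043
PP ~ 32 * 1.3566043 = 43.4113376
Rounded to 2 decimals: 43.41

43.41


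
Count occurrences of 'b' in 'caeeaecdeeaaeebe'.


Scanning 'caeeaecdeeaaeebe' for 'b':
  Position 14: 'b' -> MATCH (count: 1)
Total occurrences of 'b': 1

1


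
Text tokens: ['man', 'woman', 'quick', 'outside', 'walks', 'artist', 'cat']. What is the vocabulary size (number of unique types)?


Listing all tokens and tracking unique types:
  Token 1: 'man' -> NEW (unique so far: 1)
  Token 2: 'woman' -> NEW (unique so far: 2)
  Token 3: 'quick' -> NEW (unique so far: 3)
  Token 4: 'outside' -> NEW (unique so far: 4)
  Token 5: 'walks' -> NEW (unique so far: 5)
  Token 6: 'artist' -> NEW (unique so far: 6)
  Token 7: 'cat' -> NEW (unique so far: 7)
Unique types: ('artist', 'cat', 'man', 'outside', 'quick', 'walks', 'woman')
Vocabulary size: 7

7


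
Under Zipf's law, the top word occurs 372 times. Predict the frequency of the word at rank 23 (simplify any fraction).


Zipf's law: freq(rank) = f1 / rank
f1 = 372, rank = 23
freq = 372 / 23
GCD(372, 23) = 1
Simplified: 372/23

372/23


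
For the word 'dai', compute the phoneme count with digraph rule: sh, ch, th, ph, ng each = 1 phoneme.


Parsing 'dai' greedily, digraphs first:
  'd' -> consonant phoneme (phonemes so far: 1)
  'a' -> vowel phoneme (phonemes so far: 2)
  'i' -> vowel phoneme (phonemes so far: 3)
Total phonemes: 3

3
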